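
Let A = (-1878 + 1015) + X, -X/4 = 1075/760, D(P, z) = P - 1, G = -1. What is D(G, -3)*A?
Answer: 33009/19 ≈ 1737.3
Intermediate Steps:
D(P, z) = -1 + P
X = -215/38 (X = -4300/760 = -4*215/152 = -215/38 ≈ -5.6579)
A = -33009/38 (A = (-1878 + 1015) - 215/38 = -863 - 215/38 = -33009/38 ≈ -868.66)
D(G, -3)*A = (-1 - 1)*(-33009/38) = -2*(-33009/38) = 33009/19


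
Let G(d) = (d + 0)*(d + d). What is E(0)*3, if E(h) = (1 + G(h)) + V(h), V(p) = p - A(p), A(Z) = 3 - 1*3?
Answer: 3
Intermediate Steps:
A(Z) = 0 (A(Z) = 3 - 3 = 0)
G(d) = 2*d² (G(d) = d*(2*d) = 2*d²)
V(p) = p (V(p) = p - 1*0 = p + 0 = p)
E(h) = 1 + h + 2*h² (E(h) = (1 + 2*h²) + h = 1 + h + 2*h²)
E(0)*3 = (1 + 0 + 2*0²)*3 = (1 + 0 + 2*0)*3 = (1 + 0 + 0)*3 = 1*3 = 3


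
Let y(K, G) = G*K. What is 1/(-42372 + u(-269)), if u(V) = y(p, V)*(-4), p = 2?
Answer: -1/40220 ≈ -2.4863e-5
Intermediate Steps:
u(V) = -8*V (u(V) = (V*2)*(-4) = (2*V)*(-4) = -8*V)
1/(-42372 + u(-269)) = 1/(-42372 - 8*(-269)) = 1/(-42372 + 2152) = 1/(-40220) = -1/40220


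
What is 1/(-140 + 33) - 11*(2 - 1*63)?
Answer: 71796/107 ≈ 670.99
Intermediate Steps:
1/(-140 + 33) - 11*(2 - 1*63) = 1/(-107) - 11*(2 - 63) = -1/107 - 11*(-61) = -1/107 + 671 = 71796/107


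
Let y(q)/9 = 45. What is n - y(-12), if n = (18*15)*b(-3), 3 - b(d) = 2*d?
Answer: 2025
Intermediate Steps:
y(q) = 405 (y(q) = 9*45 = 405)
b(d) = 3 - 2*d
n = 2430 (n = (18*15)*(3 - 2*(-3)) = 270*(3 + 6) = 270*9 = 2430)
n - y(-12) = 2430 - 1*405 = 2430 - 405 = 2025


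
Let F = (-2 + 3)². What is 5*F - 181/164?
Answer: 639/164 ≈ 3.8963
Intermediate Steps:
F = 1 (F = 1² = 1)
5*F - 181/164 = 5*1 - 181/164 = 5 - 181/164 = 639/164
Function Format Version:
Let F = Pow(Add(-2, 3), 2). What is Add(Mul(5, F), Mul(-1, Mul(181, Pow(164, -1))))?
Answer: Rational(639, 164) ≈ 3.8963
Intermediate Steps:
F = 1 (F = Pow(1, 2) = 1)
Add(Mul(5, F), Mul(-1, Mul(181, Pow(164, -1)))) = Add(Mul(5, 1), Mul(-1, Mul(181, Pow(164, -1)))) = Add(5, Mul(-1, Mul(181, Rational(1, 164)))) = Add(5, Mul(-1, Rational(181, 164))) = Add(5, Rational(-181, 164)) = Rational(639, 164)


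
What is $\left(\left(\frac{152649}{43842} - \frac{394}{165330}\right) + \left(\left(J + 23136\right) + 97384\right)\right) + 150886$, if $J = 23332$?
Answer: $\frac{356067251441017}{1208066310} \approx 2.9474 \cdot 10^{5}$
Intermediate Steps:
$\left(\left(\frac{152649}{43842} - \frac{394}{165330}\right) + \left(\left(J + 23136\right) + 97384\right)\right) + 150886 = \left(\left(\frac{152649}{43842} - \frac{394}{165330}\right) + \left(\left(23332 + 23136\right) + 97384\right)\right) + 150886 = \left(\left(152649 \cdot \frac{1}{43842} - \frac{197}{82665}\right) + \left(46468 + 97384\right)\right) + 150886 = \left(\left(\frac{50883}{14614} - \frac{197}{82665}\right) + 143852\right) + 150886 = \left(\frac{4203364237}{1208066310} + 143852\right) + 150886 = \frac{173786958190357}{1208066310} + 150886 = \frac{356067251441017}{1208066310}$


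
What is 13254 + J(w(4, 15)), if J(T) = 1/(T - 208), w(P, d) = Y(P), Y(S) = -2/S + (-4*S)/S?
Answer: 5632948/425 ≈ 13254.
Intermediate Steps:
Y(S) = -4 - 2/S (Y(S) = -2/S - 4 = -4 - 2/S)
w(P, d) = -4 - 2/P
J(T) = 1/(-208 + T)
13254 + J(w(4, 15)) = 13254 + 1/(-208 + (-4 - 2/4)) = 13254 + 1/(-208 + (-4 - 2*¼)) = 13254 + 1/(-208 + (-4 - ½)) = 13254 + 1/(-208 - 9/2) = 13254 + 1/(-425/2) = 13254 - 2/425 = 5632948/425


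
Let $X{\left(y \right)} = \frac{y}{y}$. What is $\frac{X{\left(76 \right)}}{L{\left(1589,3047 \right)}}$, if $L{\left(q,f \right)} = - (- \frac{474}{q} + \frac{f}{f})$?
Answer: $- \frac{1589}{1115} \approx -1.4251$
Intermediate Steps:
$X{\left(y \right)} = 1$
$L{\left(q,f \right)} = -1 + \frac{474}{q}$ ($L{\left(q,f \right)} = - (- \frac{474}{q} + 1) = - (1 - \frac{474}{q}) = -1 + \frac{474}{q}$)
$\frac{X{\left(76 \right)}}{L{\left(1589,3047 \right)}} = 1 \frac{1}{\frac{1}{1589} \left(474 - 1589\right)} = 1 \frac{1}{\frac{1}{1589} \left(-1115\right)} = 1 \frac{1}{- \frac{1115}{1589}} = 1 \left(- \frac{1589}{1115}\right) = - \frac{1589}{1115}$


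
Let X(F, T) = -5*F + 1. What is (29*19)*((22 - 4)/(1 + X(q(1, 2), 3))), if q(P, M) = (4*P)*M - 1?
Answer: -3306/11 ≈ -300.55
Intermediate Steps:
q(P, M) = -1 + 4*M*P (q(P, M) = 4*M*P - 1 = -1 + 4*M*P)
X(F, T) = 1 - 5*F
(29*19)*((22 - 4)/(1 + X(q(1, 2), 3))) = (29*19)*((22 - 4)/(1 + (1 - 5*(-1 + 4*2*1)))) = 551*(18/(1 + (1 - 5*(-1 + 8)))) = 551*(18/(1 + (1 - 5*7))) = 551*(18/(1 + (1 - 35))) = 551*(18/(1 - 34)) = 551*(18/(-33)) = 551*(18*(-1/33)) = 551*(-6/11) = -3306/11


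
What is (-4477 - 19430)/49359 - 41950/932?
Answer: -348815229/7667098 ≈ -45.495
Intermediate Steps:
(-4477 - 19430)/49359 - 41950/932 = -23907*1/49359 - 41950*1/932 = -7969/16453 - 20975/466 = -348815229/7667098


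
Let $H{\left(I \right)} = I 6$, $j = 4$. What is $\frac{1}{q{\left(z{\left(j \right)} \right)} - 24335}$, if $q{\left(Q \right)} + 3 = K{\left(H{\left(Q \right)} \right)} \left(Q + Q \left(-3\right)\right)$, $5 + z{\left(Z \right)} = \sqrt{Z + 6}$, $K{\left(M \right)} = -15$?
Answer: $- \frac{3061}{74956643} - \frac{15 \sqrt{10}}{299826572} \approx -4.0995 \cdot 10^{-5}$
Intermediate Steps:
$H{\left(I \right)} = 6 I$
$z{\left(Z \right)} = -5 + \sqrt{6 + Z}$ ($z{\left(Z \right)} = -5 + \sqrt{Z + 6} = -5 + \sqrt{6 + Z}$)
$q{\left(Q \right)} = -3 + 30 Q$ ($q{\left(Q \right)} = -3 - 15 \left(Q + Q \left(-3\right)\right) = -3 - 15 \left(Q - 3 Q\right) = -3 - 15 \left(- 2 Q\right) = -3 + 30 Q$)
$\frac{1}{q{\left(z{\left(j \right)} \right)} - 24335} = \frac{1}{\left(-3 + 30 \left(-5 + \sqrt{6 + 4}\right)\right) - 24335} = \frac{1}{\left(-3 + 30 \left(-5 + \sqrt{10}\right)\right) - 24335} = \frac{1}{\left(-3 - \left(150 - 30 \sqrt{10}\right)\right) - 24335} = \frac{1}{\left(-153 + 30 \sqrt{10}\right) - 24335} = \frac{1}{-24488 + 30 \sqrt{10}}$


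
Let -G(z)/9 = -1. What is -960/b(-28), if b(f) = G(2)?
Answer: -320/3 ≈ -106.67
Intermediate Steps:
G(z) = 9 (G(z) = -9*(-1) = 9)
b(f) = 9
-960/b(-28) = -960/9 = -960*1/9 = -320/3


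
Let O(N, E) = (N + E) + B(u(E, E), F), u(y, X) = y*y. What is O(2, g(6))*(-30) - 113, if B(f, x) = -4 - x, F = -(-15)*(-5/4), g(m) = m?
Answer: -1591/2 ≈ -795.50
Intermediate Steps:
u(y, X) = y**2
F = -75/4 (F = -(-15)*(-5*1/4) = -(-15)*(-5)/4 = -3*25/4 = -75/4 ≈ -18.750)
O(N, E) = 59/4 + E + N (O(N, E) = (N + E) + (-4 - 1*(-75/4)) = (E + N) + (-4 + 75/4) = (E + N) + 59/4 = 59/4 + E + N)
O(2, g(6))*(-30) - 113 = (59/4 + 6 + 2)*(-30) - 113 = (91/4)*(-30) - 113 = -1365/2 - 113 = -1591/2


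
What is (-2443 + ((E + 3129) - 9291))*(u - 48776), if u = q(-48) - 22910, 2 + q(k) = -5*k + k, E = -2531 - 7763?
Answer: 1351202904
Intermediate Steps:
E = -10294
q(k) = -2 - 4*k (q(k) = -2 + (-5*k + k) = -2 - 4*k)
u = -22720 (u = (-2 - 4*(-48)) - 22910 = (-2 + 192) - 22910 = 190 - 22910 = -22720)
(-2443 + ((E + 3129) - 9291))*(u - 48776) = (-2443 + ((-10294 + 3129) - 9291))*(-22720 - 48776) = (-2443 + (-7165 - 9291))*(-71496) = (-2443 - 16456)*(-71496) = -18899*(-71496) = 1351202904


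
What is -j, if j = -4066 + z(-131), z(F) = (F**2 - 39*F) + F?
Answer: -18073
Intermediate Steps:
z(F) = F**2 - 38*F
j = 18073 (j = -4066 - 131*(-38 - 131) = -4066 - 131*(-169) = -4066 + 22139 = 18073)
-j = -1*18073 = -18073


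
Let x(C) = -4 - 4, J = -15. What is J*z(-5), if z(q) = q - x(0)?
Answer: -45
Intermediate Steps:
x(C) = -8
z(q) = 8 + q (z(q) = q - 1*(-8) = q + 8 = 8 + q)
J*z(-5) = -15*(8 - 5) = -15*3 = -45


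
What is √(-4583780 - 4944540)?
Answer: 32*I*√9305 ≈ 3086.8*I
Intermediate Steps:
√(-4583780 - 4944540) = √(-9528320) = 32*I*√9305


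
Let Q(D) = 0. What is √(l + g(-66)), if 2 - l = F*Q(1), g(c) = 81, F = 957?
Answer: √83 ≈ 9.1104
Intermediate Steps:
l = 2 (l = 2 - 957*0 = 2 - 1*0 = 2 + 0 = 2)
√(l + g(-66)) = √(2 + 81) = √83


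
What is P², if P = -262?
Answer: 68644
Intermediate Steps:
P² = (-262)² = 68644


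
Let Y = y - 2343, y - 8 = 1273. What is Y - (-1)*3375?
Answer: 2313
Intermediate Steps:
y = 1281 (y = 8 + 1273 = 1281)
Y = -1062 (Y = 1281 - 2343 = -1062)
Y - (-1)*3375 = -1062 - (-1)*3375 = -1062 - 1*(-3375) = -1062 + 3375 = 2313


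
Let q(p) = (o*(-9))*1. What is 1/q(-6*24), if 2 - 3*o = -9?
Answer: -1/33 ≈ -0.030303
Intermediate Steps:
o = 11/3 (o = 2/3 - 1/3*(-9) = 2/3 + 3 = 11/3 ≈ 3.6667)
q(p) = -33 (q(p) = ((11/3)*(-9))*1 = -33*1 = -33)
1/q(-6*24) = 1/(-33) = -1/33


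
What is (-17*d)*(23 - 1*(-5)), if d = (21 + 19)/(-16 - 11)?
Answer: 19040/27 ≈ 705.19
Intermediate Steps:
d = -40/27 (d = 40/(-27) = 40*(-1/27) = -40/27 ≈ -1.4815)
(-17*d)*(23 - 1*(-5)) = (-17*(-40/27))*(23 - 1*(-5)) = 680*(23 + 5)/27 = (680/27)*28 = 19040/27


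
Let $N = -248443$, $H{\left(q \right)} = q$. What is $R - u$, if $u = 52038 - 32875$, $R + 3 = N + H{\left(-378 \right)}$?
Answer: $-267987$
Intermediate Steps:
$R = -248824$ ($R = -3 - 248821 = -248824$)
$u = 19163$ ($u = 52038 + \left(-67300 + 34425\right) = 52038 - 32875 = 19163$)
$R - u = -248824 - 19163 = -267987$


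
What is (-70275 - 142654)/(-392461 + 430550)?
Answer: -212929/38089 ≈ -5.5903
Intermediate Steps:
(-70275 - 142654)/(-392461 + 430550) = -212929/38089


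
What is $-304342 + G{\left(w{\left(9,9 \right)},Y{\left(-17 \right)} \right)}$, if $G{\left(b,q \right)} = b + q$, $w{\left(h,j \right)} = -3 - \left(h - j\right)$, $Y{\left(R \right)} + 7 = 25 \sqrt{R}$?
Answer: $-304352 + 25 i \sqrt{17} \approx -3.0435 \cdot 10^{5} + 103.08 i$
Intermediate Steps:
$Y{\left(R \right)} = -7 + 25 \sqrt{R}$
$w{\left(h,j \right)} = -3 + j - h$
$-304342 + G{\left(w{\left(9,9 \right)},Y{\left(-17 \right)} \right)} = -304342 - \left(10 - 25 i \sqrt{17}\right) = -304352 + 25 i \sqrt{17}$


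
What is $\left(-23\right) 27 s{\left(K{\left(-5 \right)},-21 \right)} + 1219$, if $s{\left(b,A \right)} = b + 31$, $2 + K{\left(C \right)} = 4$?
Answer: $-19274$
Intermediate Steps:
$K{\left(C \right)} = 2$ ($K{\left(C \right)} = -2 + 4 = 2$)
$s{\left(b,A \right)} = 31 + b$
$\left(-23\right) 27 s{\left(K{\left(-5 \right)},-21 \right)} + 1219 = \left(-23\right) 27 \left(31 + 2\right) + 1219 = \left(-621\right) 33 + 1219 = -20493 + 1219 = -19274$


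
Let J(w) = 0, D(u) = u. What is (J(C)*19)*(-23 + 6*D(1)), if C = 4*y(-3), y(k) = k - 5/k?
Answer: 0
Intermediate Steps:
C = -16/3 (C = 4*(-3 - 5/(-3)) = 4*(-3 - 5*(-⅓)) = 4*(-3 + 5/3) = 4*(-4/3) = -16/3 ≈ -5.3333)
(J(C)*19)*(-23 + 6*D(1)) = (0*19)*(-23 + 6*1) = 0*(-23 + 6) = 0*(-17) = 0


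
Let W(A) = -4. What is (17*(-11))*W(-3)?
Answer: 748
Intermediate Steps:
(17*(-11))*W(-3) = (17*(-11))*(-4) = -187*(-4) = 748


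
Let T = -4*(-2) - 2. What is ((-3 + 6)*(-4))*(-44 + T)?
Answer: 456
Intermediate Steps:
T = 6 (T = 8 - 2 = 6)
((-3 + 6)*(-4))*(-44 + T) = ((-3 + 6)*(-4))*(-44 + 6) = (3*(-4))*(-38) = -12*(-38) = 456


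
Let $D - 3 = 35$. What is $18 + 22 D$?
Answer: $854$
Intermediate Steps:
$D = 38$ ($D = 3 + 35 = 38$)
$18 + 22 D = 18 + 22 \cdot 38 = 18 + 836 = 854$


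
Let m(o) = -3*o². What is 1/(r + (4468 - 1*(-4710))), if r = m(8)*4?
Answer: 1/8410 ≈ 0.00011891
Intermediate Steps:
r = -768 (r = -3*8²*4 = -3*64*4 = -192*4 = -768)
1/(r + (4468 - 1*(-4710))) = 1/(-768 + (4468 - 1*(-4710))) = 1/(-768 + (4468 + 4710)) = 1/(-768 + 9178) = 1/8410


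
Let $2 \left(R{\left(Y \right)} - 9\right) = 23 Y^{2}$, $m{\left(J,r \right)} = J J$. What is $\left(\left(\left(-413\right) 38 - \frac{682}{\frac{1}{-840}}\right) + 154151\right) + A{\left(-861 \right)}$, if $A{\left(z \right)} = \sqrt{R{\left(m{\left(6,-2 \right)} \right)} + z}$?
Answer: $711337 + 2 \sqrt{3513} \approx 7.1146 \cdot 10^{5}$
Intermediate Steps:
$m{\left(J,r \right)} = J^{2}$
$R{\left(Y \right)} = 9 + \frac{23 Y^{2}}{2}$
$A{\left(z \right)} = \sqrt{14913 + z}$ ($A{\left(z \right)} = \sqrt{\left(9 + \frac{23 \left(6^{2}\right)^{2}}{2}\right) + z} = \sqrt{\left(9 + \frac{23 \cdot 36^{2}}{2}\right) + z} = \sqrt{\left(9 + \frac{23}{2} \cdot 1296\right) + z} = \sqrt{\left(9 + 14904\right) + z} = \sqrt{14913 + z}$)
$\left(\left(\left(-413\right) 38 - \frac{682}{\frac{1}{-840}}\right) + 154151\right) + A{\left(-861 \right)} = \left(\left(\left(-413\right) 38 - \frac{682}{\frac{1}{-840}}\right) + 154151\right) + \sqrt{14913 - 861} = \left(\left(-15694 - \frac{682}{- \frac{1}{840}}\right) + 154151\right) + \sqrt{14052} = \left(\left(-15694 - -572880\right) + 154151\right) + 2 \sqrt{3513} = \left(\left(-15694 + 572880\right) + 154151\right) + 2 \sqrt{3513} = \left(557186 + 154151\right) + 2 \sqrt{3513} = 711337 + 2 \sqrt{3513}$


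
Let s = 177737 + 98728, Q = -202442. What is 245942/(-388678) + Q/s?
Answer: -73339553353/53727931635 ≈ -1.3650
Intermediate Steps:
s = 276465
245942/(-388678) + Q/s = 245942/(-388678) - 202442/276465 = 245942*(-1/388678) - 202442*1/276465 = -122971/194339 - 202442/276465 = -73339553353/53727931635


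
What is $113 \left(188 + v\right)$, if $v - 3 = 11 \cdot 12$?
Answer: $36499$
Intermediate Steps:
$v = 135$ ($v = 3 + 11 \cdot 12 = 3 + 132 = 135$)
$113 \left(188 + v\right) = 113 \left(188 + 135\right) = 113 \cdot 323 = 36499$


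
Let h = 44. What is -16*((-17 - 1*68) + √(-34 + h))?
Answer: 1360 - 16*√10 ≈ 1309.4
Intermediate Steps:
-16*((-17 - 1*68) + √(-34 + h)) = -16*((-17 - 1*68) + √(-34 + 44)) = -16*((-17 - 68) + √10) = -16*(-85 + √10) = 1360 - 16*√10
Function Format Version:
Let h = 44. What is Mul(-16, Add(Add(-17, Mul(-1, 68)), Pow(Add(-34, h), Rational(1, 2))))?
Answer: Add(1360, Mul(-16, Pow(10, Rational(1, 2)))) ≈ 1309.4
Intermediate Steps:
Mul(-16, Add(Add(-17, Mul(-1, 68)), Pow(Add(-34, h), Rational(1, 2)))) = Mul(-16, Add(Add(-17, Mul(-1, 68)), Pow(Add(-34, 44), Rational(1, 2)))) = Mul(-16, Add(Add(-17, -68), Pow(10, Rational(1, 2)))) = Mul(-16, Add(-85, Pow(10, Rational(1, 2)))) = Add(1360, Mul(-16, Pow(10, Rational(1, 2))))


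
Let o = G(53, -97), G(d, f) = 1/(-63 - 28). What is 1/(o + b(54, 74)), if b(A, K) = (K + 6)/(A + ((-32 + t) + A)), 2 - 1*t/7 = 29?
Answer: -10283/7393 ≈ -1.3909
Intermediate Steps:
G(d, f) = -1/91 (G(d, f) = 1/(-91) = -1/91)
t = -189 (t = 14 - 7*29 = 14 - 203 = -189)
b(A, K) = (6 + K)/(-221 + 2*A) (b(A, K) = (K + 6)/(A + ((-32 - 189) + A)) = (6 + K)/(A + (-221 + A)) = (6 + K)/(-221 + 2*A))
o = -1/91 ≈ -0.010989
1/(o + b(54, 74)) = 1/(-1/91 + (6 + 74)/(-221 + 2*54)) = 1/(-1/91 + 80/(-221 + 108)) = 1/(-1/91 + 80/(-113)) = 1/(-1/91 - 1/113*80) = 1/(-1/91 - 80/113) = 1/(-7393/10283) = -10283/7393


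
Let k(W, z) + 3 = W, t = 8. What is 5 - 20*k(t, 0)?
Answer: -95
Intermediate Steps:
k(W, z) = -3 + W
5 - 20*k(t, 0) = 5 - 20*(-3 + 8) = 5 - 20*5 = 5 - 100 = -95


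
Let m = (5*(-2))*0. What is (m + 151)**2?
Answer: 22801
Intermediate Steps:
m = 0 (m = -10*0 = 0)
(m + 151)**2 = (0 + 151)**2 = 151**2 = 22801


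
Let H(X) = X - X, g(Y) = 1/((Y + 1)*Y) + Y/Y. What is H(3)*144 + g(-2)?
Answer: 3/2 ≈ 1.5000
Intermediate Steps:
g(Y) = 1 + 1/(Y*(1 + Y)) (g(Y) = 1/((1 + Y)*Y) + 1 = 1/(Y*(1 + Y)) + 1 = 1 + 1/(Y*(1 + Y)))
H(X) = 0
H(3)*144 + g(-2) = 0*144 + (1 - 2 + (-2)**2)/((-2)*(1 - 2)) = 0 - 1/2*(1 - 2 + 4)/(-1) = 0 - 1/2*(-1)*3 = 0 + 3/2 = 3/2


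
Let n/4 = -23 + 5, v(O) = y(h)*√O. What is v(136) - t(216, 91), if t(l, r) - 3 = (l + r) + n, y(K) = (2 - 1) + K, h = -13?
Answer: -238 - 24*√34 ≈ -377.94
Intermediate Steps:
y(K) = 1 + K
v(O) = -12*√O (v(O) = (1 - 13)*√O = -12*√O)
n = -72 (n = 4*(-23 + 5) = 4*(-18) = -72)
t(l, r) = -69 + l + r (t(l, r) = 3 + ((l + r) - 72) = 3 + (-72 + l + r) = -69 + l + r)
v(136) - t(216, 91) = -24*√34 - (-69 + 216 + 91) = -24*√34 - 1*238 = -24*√34 - 238 = -238 - 24*√34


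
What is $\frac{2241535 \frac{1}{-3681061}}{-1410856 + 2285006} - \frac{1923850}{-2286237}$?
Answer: $\frac{72830098726345573}{86548849577600430} \approx 0.84149$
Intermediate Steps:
$\frac{2241535 \frac{1}{-3681061}}{-1410856 + 2285006} - \frac{1923850}{-2286237} = \frac{2241535 \left(- \frac{1}{3681061}\right)}{874150} - - \frac{1923850}{2286237} = \left(- \frac{131855}{216533}\right) \frac{1}{874150} + \frac{1923850}{2286237} = - \frac{26371}{37856464390} + \frac{1923850}{2286237} = \frac{72830098726345573}{86548849577600430}$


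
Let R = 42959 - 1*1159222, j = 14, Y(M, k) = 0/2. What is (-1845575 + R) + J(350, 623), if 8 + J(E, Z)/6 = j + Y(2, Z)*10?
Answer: -2961802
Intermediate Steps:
Y(M, k) = 0 (Y(M, k) = 0*(½) = 0)
J(E, Z) = 36 (J(E, Z) = -48 + 6*(14 + 0*10) = -48 + 6*(14 + 0) = -48 + 6*14 = -48 + 84 = 36)
R = -1116263 (R = 42959 - 1159222 = -1116263)
(-1845575 + R) + J(350, 623) = (-1845575 - 1116263) + 36 = -2961838 + 36 = -2961802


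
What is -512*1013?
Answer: -518656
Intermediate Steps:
-512*1013 = -1*518656 = -518656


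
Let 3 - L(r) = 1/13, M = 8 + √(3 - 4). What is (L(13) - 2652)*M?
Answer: -275504/13 - 34438*I/13 ≈ -21193.0 - 2649.1*I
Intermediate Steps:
M = 8 + I (M = 8 + √(-1) = 8 + I ≈ 8.0 + 1.0*I)
L(r) = 38/13 (L(r) = 3 - 1/13 = 38/13)
(L(13) - 2652)*M = (38/13 - 2652)*(8 + I) = -34438*(8 + I)/13 = -275504/13 - 34438*I/13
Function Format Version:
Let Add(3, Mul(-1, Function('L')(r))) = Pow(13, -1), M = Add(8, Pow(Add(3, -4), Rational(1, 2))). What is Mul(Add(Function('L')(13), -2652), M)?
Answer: Add(Rational(-275504, 13), Mul(Rational(-34438, 13), I)) ≈ Add(-21193., Mul(-2649.1, I))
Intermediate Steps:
M = Add(8, I) (M = Add(8, Pow(-1, Rational(1, 2))) = Add(8, I) ≈ Add(8.0000, Mul(1.0000, I)))
Function('L')(r) = Rational(38, 13) (Function('L')(r) = Add(3, Mul(-1, Pow(13, -1))) = Add(3, Mul(-1, Rational(1, 13))) = Add(3, Rational(-1, 13)) = Rational(38, 13))
Mul(Add(Function('L')(13), -2652), M) = Mul(Add(Rational(38, 13), -2652), Add(8, I)) = Mul(Rational(-34438, 13), Add(8, I)) = Add(Rational(-275504, 13), Mul(Rational(-34438, 13), I))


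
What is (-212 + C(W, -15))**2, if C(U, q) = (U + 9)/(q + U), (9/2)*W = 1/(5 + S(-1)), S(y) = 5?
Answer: 5133292609/113569 ≈ 45200.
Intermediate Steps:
W = 1/45 (W = 2/(9*(5 + 5)) = (2/9)/10 = (2/9)*(1/10) = 1/45 ≈ 0.022222)
C(U, q) = (9 + U)/(U + q)
(-212 + C(W, -15))**2 = (-212 + (9 + 1/45)/(1/45 - 15))**2 = (-212 + (406/45)/(-674/45))**2 = (-212 - 45/674*406/45)**2 = (-212 - 203/337)**2 = (-71647/337)**2 = 5133292609/113569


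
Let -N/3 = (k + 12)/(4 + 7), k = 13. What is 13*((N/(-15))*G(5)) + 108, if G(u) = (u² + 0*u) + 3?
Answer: 3008/11 ≈ 273.45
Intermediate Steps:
N = -75/11 (N = -3*(13 + 12)/(4 + 7) = -75/11 ≈ -6.8182)
G(u) = 3 + u² (G(u) = (u² + 0) + 3 = u² + 3 = 3 + u²)
13*((N/(-15))*G(5)) + 108 = 13*((-75/11/(-15))*(3 + 5²)) + 108 = 13*((-75/11*(-1/15))*(3 + 25)) + 108 = 13*((5/11)*28) + 108 = 13*(140/11) + 108 = 1820/11 + 108 = 3008/11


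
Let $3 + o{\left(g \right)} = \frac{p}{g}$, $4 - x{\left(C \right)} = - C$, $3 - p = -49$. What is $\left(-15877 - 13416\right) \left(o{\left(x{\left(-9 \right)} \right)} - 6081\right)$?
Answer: $\frac{892616296}{5} \approx 1.7852 \cdot 10^{8}$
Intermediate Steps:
$p = 52$ ($p = 3 - -49 = 3 + 49 = 52$)
$x{\left(C \right)} = 4 + C$ ($x{\left(C \right)} = 4 - - C = 4 + C$)
$o{\left(g \right)} = -3 + \frac{52}{g}$
$\left(-15877 - 13416\right) \left(o{\left(x{\left(-9 \right)} \right)} - 6081\right) = \left(-15877 - 13416\right) \left(\left(-3 + \frac{52}{4 - 9}\right) - 6081\right) = - 29293 \left(\left(-3 + \frac{52}{-5}\right) - 6081\right) = - 29293 \left(\left(-3 + 52 \left(- \frac{1}{5}\right)\right) - 6081\right) = - 29293 \left(\left(-3 - \frac{52}{5}\right) - 6081\right) = - 29293 \left(- \frac{67}{5} - 6081\right) = \left(-29293\right) \left(- \frac{30472}{5}\right) = \frac{892616296}{5}$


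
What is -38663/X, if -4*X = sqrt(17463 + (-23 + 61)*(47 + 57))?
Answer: 154652*sqrt(21415)/21415 ≈ 1056.8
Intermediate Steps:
X = -sqrt(21415)/4 (X = -sqrt(17463 + (-23 + 61)*(47 + 57))/4 = -sqrt(17463 + 38*104)/4 = -sqrt(17463 + 3952)/4 = -sqrt(21415)/4 ≈ -36.585)
-38663/X = -38663*(-4*sqrt(21415)/21415) = -(-154652)*sqrt(21415)/21415 = 154652*sqrt(21415)/21415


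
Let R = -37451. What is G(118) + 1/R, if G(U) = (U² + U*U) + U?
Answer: 1047354665/37451 ≈ 27966.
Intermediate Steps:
G(U) = U + 2*U² (G(U) = (U² + U²) + U = 2*U² + U = U + 2*U²)
G(118) + 1/R = 118*(1 + 2*118) + 1/(-37451) = 118*(1 + 236) - 1/37451 = 118*237 - 1/37451 = 27966 - 1/37451 = 1047354665/37451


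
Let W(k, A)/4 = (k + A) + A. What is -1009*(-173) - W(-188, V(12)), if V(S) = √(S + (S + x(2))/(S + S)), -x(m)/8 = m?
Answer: 175309 - 4*√426/3 ≈ 1.7528e+5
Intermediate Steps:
x(m) = -8*m
V(S) = √(S + (-16 + S)/(2*S)) (V(S) = √(S + (S - 8*2)/(S + S)) = √(S + (S - 16)/((2*S))) = √(S + (-16 + S)*(1/(2*S))) = √(S + (-16 + S)/(2*S)))
W(k, A) = 4*k + 8*A (W(k, A) = 4*((k + A) + A) = 4*((A + k) + A) = 4*(k + 2*A) = 4*k + 8*A)
-1009*(-173) - W(-188, V(12)) = -1009*(-173) - (4*(-188) + 8*(√(2 - 32/12 + 4*12)/2)) = 174557 - (-752 + 8*(√(2 - 32*1/12 + 48)/2)) = 174557 - (-752 + 8*(√(2 - 8/3 + 48)/2)) = 174557 - (-752 + 8*(√(142/3)/2)) = 174557 - (-752 + 8*((√426/3)/2)) = 174557 - (-752 + 8*(√426/6)) = 174557 - (-752 + 4*√426/3) = 174557 + (752 - 4*√426/3) = 175309 - 4*√426/3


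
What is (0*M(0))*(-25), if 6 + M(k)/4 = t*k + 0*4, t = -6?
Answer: 0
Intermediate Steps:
M(k) = -24 - 24*k (M(k) = -24 + 4*(-6*k + 0*4) = -24 + 4*(-6*k + 0) = -24 + 4*(-6*k) = -24 - 24*k)
(0*M(0))*(-25) = (0*(-24 - 24*0))*(-25) = (0*(-24 + 0))*(-25) = (0*(-24))*(-25) = 0*(-25) = 0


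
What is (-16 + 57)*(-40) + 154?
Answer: -1486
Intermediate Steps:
(-16 + 57)*(-40) + 154 = 41*(-40) + 154 = -1640 + 154 = -1486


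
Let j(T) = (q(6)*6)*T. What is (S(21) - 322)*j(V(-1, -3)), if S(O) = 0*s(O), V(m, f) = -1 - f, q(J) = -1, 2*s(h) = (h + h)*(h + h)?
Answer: 3864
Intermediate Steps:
s(h) = 2*h² (s(h) = ((h + h)*(h + h))/2 = ((2*h)*(2*h))/2 = (4*h²)/2 = 2*h²)
j(T) = -6*T (j(T) = (-1*6)*T = -6*T)
S(O) = 0 (S(O) = 0*(2*O²) = 0)
(S(21) - 322)*j(V(-1, -3)) = (0 - 322)*(-6*(-1 - 1*(-3))) = -(-1932)*(-1 + 3) = -(-1932)*2 = -322*(-12) = 3864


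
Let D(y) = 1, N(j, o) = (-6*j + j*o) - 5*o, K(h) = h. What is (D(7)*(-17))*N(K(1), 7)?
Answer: 578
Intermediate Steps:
N(j, o) = -6*j - 5*o + j*o
(D(7)*(-17))*N(K(1), 7) = (1*(-17))*(-6*1 - 5*7 + 1*7) = -17*(-6 - 35 + 7) = -17*(-34) = 578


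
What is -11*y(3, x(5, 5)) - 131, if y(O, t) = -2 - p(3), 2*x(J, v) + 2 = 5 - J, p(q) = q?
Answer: -76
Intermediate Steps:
x(J, v) = 3/2 - J/2 (x(J, v) = -1 + (5 - J)/2 = -1 + (5/2 - J/2) = 3/2 - J/2)
y(O, t) = -5 (y(O, t) = -2 - 1*3 = -2 - 3 = -5)
-11*y(3, x(5, 5)) - 131 = -11*(-5) - 131 = 55 - 131 = -76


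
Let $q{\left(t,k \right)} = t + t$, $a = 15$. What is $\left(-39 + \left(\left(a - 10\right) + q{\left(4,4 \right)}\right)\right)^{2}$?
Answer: $676$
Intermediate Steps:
$q{\left(t,k \right)} = 2 t$
$\left(-39 + \left(\left(a - 10\right) + q{\left(4,4 \right)}\right)\right)^{2} = \left(-39 + \left(\left(15 - 10\right) + 2 \cdot 4\right)\right)^{2} = \left(-39 + \left(5 + 8\right)\right)^{2} = \left(-39 + 13\right)^{2} = \left(-26\right)^{2} = 676$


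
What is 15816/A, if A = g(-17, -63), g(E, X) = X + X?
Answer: -2636/21 ≈ -125.52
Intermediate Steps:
g(E, X) = 2*X
A = -126 (A = 2*(-63) = -126)
15816/A = 15816/(-126) = 15816*(-1/126) = -2636/21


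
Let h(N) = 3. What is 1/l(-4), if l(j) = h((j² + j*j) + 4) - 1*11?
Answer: -⅛ ≈ -0.12500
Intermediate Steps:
l(j) = -8 (l(j) = 3 - 1*11 = 3 - 11 = -8)
1/l(-4) = 1/(-8) = -⅛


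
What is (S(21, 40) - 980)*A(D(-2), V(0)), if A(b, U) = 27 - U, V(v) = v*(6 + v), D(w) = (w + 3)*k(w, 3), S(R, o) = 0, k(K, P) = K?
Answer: -26460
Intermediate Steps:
D(w) = w*(3 + w) (D(w) = (w + 3)*w = (3 + w)*w = w*(3 + w))
(S(21, 40) - 980)*A(D(-2), V(0)) = (0 - 980)*(27 - 0*(6 + 0)) = -980*(27 - 0*6) = -980*(27 - 1*0) = -980*(27 + 0) = -980*27 = -26460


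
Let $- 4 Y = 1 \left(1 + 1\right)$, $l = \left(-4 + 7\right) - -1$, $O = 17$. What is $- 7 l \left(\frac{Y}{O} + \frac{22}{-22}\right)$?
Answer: $\frac{490}{17} \approx 28.824$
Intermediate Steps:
$l = 4$ ($l = 3 + 1 = 4$)
$Y = - \frac{1}{2}$ ($Y = - \frac{1 \left(1 + 1\right)}{4} = - \frac{1 \cdot 2}{4} = \left(- \frac{1}{4}\right) 2 = - \frac{1}{2} \approx -0.5$)
$- 7 l \left(\frac{Y}{O} + \frac{22}{-22}\right) = \left(-7\right) 4 \left(- \frac{1}{2 \cdot 17} + \frac{22}{-22}\right) = - 28 \left(\left(- \frac{1}{2}\right) \frac{1}{17} + 22 \left(- \frac{1}{22}\right)\right) = - 28 \left(- \frac{1}{34} - 1\right) = \left(-28\right) \left(- \frac{35}{34}\right) = \frac{490}{17}$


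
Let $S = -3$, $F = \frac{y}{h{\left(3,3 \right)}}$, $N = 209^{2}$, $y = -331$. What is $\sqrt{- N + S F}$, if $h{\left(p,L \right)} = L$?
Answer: $85 i \sqrt{6} \approx 208.21 i$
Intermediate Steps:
$N = 43681$
$F = - \frac{331}{3} \approx -110.33$
$\sqrt{- N + S F} = \sqrt{\left(-1\right) 43681 - -331} = \sqrt{-43681 + 331} = \sqrt{-43350} = 85 i \sqrt{6}$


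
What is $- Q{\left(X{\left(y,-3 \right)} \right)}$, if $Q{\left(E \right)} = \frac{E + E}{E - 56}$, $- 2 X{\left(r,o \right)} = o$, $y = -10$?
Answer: $\frac{6}{109} \approx 0.055046$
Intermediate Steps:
$X{\left(r,o \right)} = - \frac{o}{2}$
$Q{\left(E \right)} = \frac{2 E}{-56 + E}$
$- Q{\left(X{\left(y,-3 \right)} \right)} = - \frac{2 \left(\left(- \frac{1}{2}\right) \left(-3\right)\right)}{-56 - - \frac{3}{2}} = - \frac{2 \cdot 3}{2 \left(-56 + \frac{3}{2}\right)} = - \frac{2 \cdot 3}{2 \left(- \frac{109}{2}\right)} = - \frac{2 \cdot 3 \left(-2\right)}{2 \cdot 109} = \left(-1\right) \left(- \frac{6}{109}\right) = \frac{6}{109}$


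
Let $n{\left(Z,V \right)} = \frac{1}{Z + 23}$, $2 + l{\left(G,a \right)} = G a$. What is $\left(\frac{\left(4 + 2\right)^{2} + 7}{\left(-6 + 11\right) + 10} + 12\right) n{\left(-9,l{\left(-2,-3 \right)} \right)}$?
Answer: $\frac{223}{210} \approx 1.0619$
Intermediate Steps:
$l{\left(G,a \right)} = -2 + G a$
$n{\left(Z,V \right)} = \frac{1}{23 + Z}$
$\left(\frac{\left(4 + 2\right)^{2} + 7}{\left(-6 + 11\right) + 10} + 12\right) n{\left(-9,l{\left(-2,-3 \right)} \right)} = \frac{\frac{\left(4 + 2\right)^{2} + 7}{\left(-6 + 11\right) + 10} + 12}{23 - 9} = \frac{\frac{6^{2} + 7}{5 + 10} + 12}{14} = \left(\frac{36 + 7}{15} + 12\right) \frac{1}{14} = \left(43 \cdot \frac{1}{15} + 12\right) \frac{1}{14} = \left(\frac{43}{15} + 12\right) \frac{1}{14} = \frac{223}{15} \cdot \frac{1}{14} = \frac{223}{210}$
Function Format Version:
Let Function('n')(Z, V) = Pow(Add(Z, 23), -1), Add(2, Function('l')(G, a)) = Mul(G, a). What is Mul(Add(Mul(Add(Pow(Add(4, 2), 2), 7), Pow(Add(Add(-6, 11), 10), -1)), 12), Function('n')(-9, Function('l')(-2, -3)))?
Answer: Rational(223, 210) ≈ 1.0619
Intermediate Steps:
Function('l')(G, a) = Add(-2, Mul(G, a))
Function('n')(Z, V) = Pow(Add(23, Z), -1)
Mul(Add(Mul(Add(Pow(Add(4, 2), 2), 7), Pow(Add(Add(-6, 11), 10), -1)), 12), Function('n')(-9, Function('l')(-2, -3))) = Mul(Add(Mul(Add(Pow(Add(4, 2), 2), 7), Pow(Add(Add(-6, 11), 10), -1)), 12), Pow(Add(23, -9), -1)) = Mul(Add(Mul(Add(Pow(6, 2), 7), Pow(Add(5, 10), -1)), 12), Pow(14, -1)) = Mul(Add(Mul(Add(36, 7), Pow(15, -1)), 12), Rational(1, 14)) = Mul(Add(Mul(43, Rational(1, 15)), 12), Rational(1, 14)) = Mul(Add(Rational(43, 15), 12), Rational(1, 14)) = Mul(Rational(223, 15), Rational(1, 14)) = Rational(223, 210)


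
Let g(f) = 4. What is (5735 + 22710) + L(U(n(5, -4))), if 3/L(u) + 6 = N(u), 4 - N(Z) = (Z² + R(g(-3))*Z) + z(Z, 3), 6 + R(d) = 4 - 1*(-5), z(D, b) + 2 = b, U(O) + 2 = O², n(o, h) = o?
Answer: 17095442/601 ≈ 28445.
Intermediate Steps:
U(O) = -2 + O²
z(D, b) = -2 + b
R(d) = 3 (R(d) = -6 + (4 - 1*(-5)) = -6 + (4 + 5) = -6 + 9 = 3)
N(Z) = 3 - Z² - 3*Z (N(Z) = 4 - ((Z² + 3*Z) + (-2 + 3)) = 4 - ((Z² + 3*Z) + 1) = 4 - (1 + Z² + 3*Z) = 4 + (-1 - Z² - 3*Z) = 3 - Z² - 3*Z)
L(u) = 3/(-3 - u² - 3*u) (L(u) = 3/(-6 + (3 - u² - 3*u)) = 3/(-3 - u² - 3*u))
(5735 + 22710) + L(U(n(5, -4))) = (5735 + 22710) - 3/(3 + (-2 + 5²)² + 3*(-2 + 5²)) = 28445 - 3/(3 + (-2 + 25)² + 3*(-2 + 25)) = 28445 - 3/(3 + 23² + 3*23) = 28445 - 3/(3 + 529 + 69) = 28445 - 3/601 = 17095442/601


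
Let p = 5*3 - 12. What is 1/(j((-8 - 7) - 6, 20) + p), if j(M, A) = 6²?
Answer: 1/39 ≈ 0.025641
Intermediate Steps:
p = 3 (p = 15 - 12 = 3)
j(M, A) = 36
1/(j((-8 - 7) - 6, 20) + p) = 1/(36 + 3) = 1/39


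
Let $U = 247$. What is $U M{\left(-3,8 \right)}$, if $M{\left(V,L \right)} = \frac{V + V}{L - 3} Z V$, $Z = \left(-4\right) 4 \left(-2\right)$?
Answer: $\frac{142272}{5} \approx 28454.0$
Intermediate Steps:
$Z = 32$ ($Z = \left(-16\right) \left(-2\right) = 32$)
$M{\left(V,L \right)} = \frac{64 V^{2}}{-3 + L}$ ($M{\left(V,L \right)} = \frac{V + V}{L - 3} \cdot 32 V = \frac{2 V}{-3 + L} 32 V = \frac{64 V}{-3 + L} V = \frac{64 V^{2}}{-3 + L}$)
$U M{\left(-3,8 \right)} = 247 \frac{64 \left(-3\right)^{2}}{-3 + 8} = 247 \cdot 64 \cdot 9 \cdot \frac{1}{5} = 247 \cdot \frac{576}{5} = \frac{142272}{5}$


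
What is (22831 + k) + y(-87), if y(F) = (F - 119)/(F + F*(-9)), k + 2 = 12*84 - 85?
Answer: 8265593/348 ≈ 23752.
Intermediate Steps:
k = 921 (k = -2 + (12*84 - 85) = -2 + (1008 - 85) = -2 + 923 = 921)
y(F) = -(-119 + F)/(8*F) (y(F) = (-119 + F)/(F - 9*F) = (-119 + F)/((-8*F)) = (-119 + F)*(-1/(8*F)) = -(-119 + F)/(8*F))
(22831 + k) + y(-87) = (22831 + 921) + (⅛)*(119 - 1*(-87))/(-87) = 23752 + (⅛)*(-1/87)*(119 + 87) = 23752 + (⅛)*(-1/87)*206 = 23752 - 103/348 = 8265593/348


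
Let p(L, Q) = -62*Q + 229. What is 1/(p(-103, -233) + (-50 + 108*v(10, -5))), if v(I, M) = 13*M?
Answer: 1/7605 ≈ 0.00013149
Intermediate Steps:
p(L, Q) = 229 - 62*Q
1/(p(-103, -233) + (-50 + 108*v(10, -5))) = 1/((229 - 62*(-233)) + (-50 + 108*(13*(-5)))) = 1/((229 + 14446) + (-50 + 108*(-65))) = 1/(14675 + (-50 - 7020)) = 1/(14675 - 7070) = 1/7605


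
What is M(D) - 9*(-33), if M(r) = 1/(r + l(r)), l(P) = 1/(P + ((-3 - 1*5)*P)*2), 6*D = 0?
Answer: 297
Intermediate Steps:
D = 0 (D = (1/6)*0 = 0)
l(P) = -1/(15*P) (l(P) = 1/(P + ((-3 - 5)*P)*2) = 1/(P - 8*P*2) = 1/(P - 16*P) = 1/(-15*P) = -1/(15*P))
M(r) = 1/(r - 1/(15*r))
M(D) - 9*(-33) = 15*0/(-1 + 15*0**2) - 9*(-33) = 15*0/(-1 + 15*0) + 297 = 15*0/(-1 + 0) + 297 = 15*0/(-1) + 297 = 15*0*(-1) + 297 = 0 + 297 = 297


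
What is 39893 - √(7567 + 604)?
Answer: 39893 - √8171 ≈ 39803.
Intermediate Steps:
39893 - √(7567 + 604) = 39893 - √8171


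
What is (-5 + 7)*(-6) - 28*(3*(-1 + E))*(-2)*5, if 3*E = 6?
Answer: 828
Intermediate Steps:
E = 2 (E = (⅓)*6 = 2)
(-5 + 7)*(-6) - 28*(3*(-1 + E))*(-2)*5 = (-5 + 7)*(-6) - 28*(3*(-1 + 2))*(-2)*5 = 2*(-6) - 28*(3*1)*(-2)*5 = -12 - 28*3*(-2)*5 = -12 - (-168)*5 = -12 - 28*(-30) = -12 + 840 = 828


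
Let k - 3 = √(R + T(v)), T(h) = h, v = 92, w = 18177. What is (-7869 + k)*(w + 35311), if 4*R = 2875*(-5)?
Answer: -420736608 + 26744*I*√14007 ≈ -4.2074e+8 + 3.1652e+6*I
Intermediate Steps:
R = -14375/4 (R = (2875*(-5))/4 = (¼)*(-14375) = -14375/4 ≈ -3593.8)
k = 3 + I*√14007/2 (k = 3 + √(-14375/4 + 92) = 3 + √(-14007/4) = 3 + I*√14007/2 ≈ 3.0 + 59.176*I)
(-7869 + k)*(w + 35311) = (-7869 + (3 + I*√14007/2))*(18177 + 35311) = (-7866 + I*√14007/2)*53488 = -420736608 + 26744*I*√14007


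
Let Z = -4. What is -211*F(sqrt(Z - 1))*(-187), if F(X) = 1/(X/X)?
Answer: 39457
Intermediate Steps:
F(X) = 1 (F(X) = 1/1 = 1)
-211*F(sqrt(Z - 1))*(-187) = -211*1*(-187) = -211*(-187) = 39457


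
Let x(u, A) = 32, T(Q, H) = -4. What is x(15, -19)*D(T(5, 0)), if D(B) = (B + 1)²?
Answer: 288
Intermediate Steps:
D(B) = (1 + B)²
x(15, -19)*D(T(5, 0)) = 32*(1 - 4)² = 32*(-3)² = 32*9 = 288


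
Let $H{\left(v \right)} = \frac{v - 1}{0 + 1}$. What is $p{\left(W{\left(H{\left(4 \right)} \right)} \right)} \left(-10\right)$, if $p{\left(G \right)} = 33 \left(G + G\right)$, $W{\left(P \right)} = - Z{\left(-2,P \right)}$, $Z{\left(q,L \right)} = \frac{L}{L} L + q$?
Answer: $660$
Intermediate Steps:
$Z{\left(q,L \right)} = L + q$ ($Z{\left(q,L \right)} = 1 L + q = L + q$)
$H{\left(v \right)} = -1 + v$ ($H{\left(v \right)} = \frac{-1 + v}{1} = \left(-1 + v\right) 1 = -1 + v$)
$W{\left(P \right)} = 2 - P$ ($W{\left(P \right)} = - (P - 2) = - (-2 + P) = 2 - P$)
$p{\left(G \right)} = 66 G$ ($p{\left(G \right)} = 33 \cdot 2 G = 66 G$)
$p{\left(W{\left(H{\left(4 \right)} \right)} \right)} \left(-10\right) = 66 \left(2 - \left(-1 + 4\right)\right) \left(-10\right) = 66 \left(2 - 3\right) \left(-10\right) = 66 \left(-1\right) \left(-10\right) = \left(-66\right) \left(-10\right) = 660$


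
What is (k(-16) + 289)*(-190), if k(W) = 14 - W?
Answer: -60610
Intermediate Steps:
(k(-16) + 289)*(-190) = ((14 - 1*(-16)) + 289)*(-190) = ((14 + 16) + 289)*(-190) = (30 + 289)*(-190) = 319*(-190) = -60610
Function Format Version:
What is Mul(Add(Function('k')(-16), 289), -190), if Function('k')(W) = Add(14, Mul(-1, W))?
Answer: -60610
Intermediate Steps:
Mul(Add(Function('k')(-16), 289), -190) = Mul(Add(Add(14, Mul(-1, -16)), 289), -190) = Mul(Add(Add(14, 16), 289), -190) = Mul(Add(30, 289), -190) = Mul(319, -190) = -60610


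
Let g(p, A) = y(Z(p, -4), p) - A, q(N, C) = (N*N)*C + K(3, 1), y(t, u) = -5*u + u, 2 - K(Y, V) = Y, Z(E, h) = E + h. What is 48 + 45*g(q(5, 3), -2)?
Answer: -13182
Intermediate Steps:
K(Y, V) = 2 - Y
y(t, u) = -4*u
q(N, C) = -1 + C*N² (q(N, C) = (N*N)*C + (2 - 1*3) = N²*C + (2 - 3) = C*N² - 1 = -1 + C*N²)
g(p, A) = -A - 4*p (g(p, A) = -4*p - A = -A - 4*p)
48 + 45*g(q(5, 3), -2) = 48 + 45*(-1*(-2) - 4*(-1 + 3*5²)) = 48 + 45*(2 - 4*(-1 + 3*25)) = 48 + 45*(2 - 4*(-1 + 75)) = 48 + 45*(2 - 4*74) = 48 + 45*(2 - 296) = 48 + 45*(-294) = 48 - 13230 = -13182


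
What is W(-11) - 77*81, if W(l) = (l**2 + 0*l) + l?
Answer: -6127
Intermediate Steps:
W(l) = l + l**2 (W(l) = (l**2 + 0) + l = l**2 + l = l + l**2)
W(-11) - 77*81 = -11*(1 - 11) - 77*81 = -11*(-10) - 6237 = 110 - 6237 = -6127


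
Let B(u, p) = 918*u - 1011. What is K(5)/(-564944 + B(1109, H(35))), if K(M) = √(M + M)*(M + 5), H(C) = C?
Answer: 10*√10/452107 ≈ 6.9945e-5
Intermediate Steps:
B(u, p) = -1011 + 918*u
K(M) = √2*√M*(5 + M) (K(M) = √(2*M)*(5 + M) = (√2*√M)*(5 + M) = √2*√M*(5 + M))
K(5)/(-564944 + B(1109, H(35))) = (√2*√5*(5 + 5))/(-564944 + (-1011 + 918*1109)) = (√2*√5*10)/(-564944 + (-1011 + 1018062)) = (10*√10)/(-564944 + 1017051) = (10*√10)/452107 = 10*√10/452107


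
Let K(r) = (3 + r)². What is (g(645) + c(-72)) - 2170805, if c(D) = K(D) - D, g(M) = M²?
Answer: -1749947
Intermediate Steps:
c(D) = (3 + D)² - D
(g(645) + c(-72)) - 2170805 = (645² + ((3 - 72)² - 1*(-72))) - 2170805 = (416025 + ((-69)² + 72)) - 2170805 = (416025 + (4761 + 72)) - 2170805 = (416025 + 4833) - 2170805 = 420858 - 2170805 = -1749947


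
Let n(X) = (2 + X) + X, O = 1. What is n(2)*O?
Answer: 6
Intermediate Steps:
n(X) = 2 + 2*X
n(2)*O = (2 + 2*2)*1 = (2 + 4)*1 = 6*1 = 6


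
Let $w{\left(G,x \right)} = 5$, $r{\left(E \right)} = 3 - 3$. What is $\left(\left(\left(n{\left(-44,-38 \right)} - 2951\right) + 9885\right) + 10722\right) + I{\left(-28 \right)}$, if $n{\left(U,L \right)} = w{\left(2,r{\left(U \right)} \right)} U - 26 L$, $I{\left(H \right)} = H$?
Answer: $18396$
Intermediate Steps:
$r{\left(E \right)} = 0$
$n{\left(U,L \right)} = - 26 L + 5 U$ ($n{\left(U,L \right)} = 5 U - 26 L = - 26 L + 5 U$)
$\left(\left(\left(n{\left(-44,-38 \right)} - 2951\right) + 9885\right) + 10722\right) + I{\left(-28 \right)} = \left(\left(\left(\left(\left(-26\right) \left(-38\right) + 5 \left(-44\right)\right) - 2951\right) + 9885\right) + 10722\right) - 28 = \left(\left(\left(\left(988 - 220\right) - 2951\right) + 9885\right) + 10722\right) - 28 = \left(\left(\left(768 - 2951\right) + 9885\right) + 10722\right) - 28 = \left(\left(-2183 + 9885\right) + 10722\right) - 28 = \left(7702 + 10722\right) - 28 = 18424 - 28 = 18396$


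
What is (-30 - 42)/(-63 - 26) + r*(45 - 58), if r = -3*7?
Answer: 24369/89 ≈ 273.81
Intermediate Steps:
r = -21
(-30 - 42)/(-63 - 26) + r*(45 - 58) = (-30 - 42)/(-63 - 26) - 21*(45 - 58) = -72/(-89) - 21*(-13) = -72*(-1/89) + 273 = 72/89 + 273 = 24369/89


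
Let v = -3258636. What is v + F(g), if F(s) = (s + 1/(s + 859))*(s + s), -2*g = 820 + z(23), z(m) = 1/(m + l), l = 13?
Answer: -244873785997081/83791584 ≈ -2.9224e+6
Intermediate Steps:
z(m) = 1/(13 + m) (z(m) = 1/(m + 13) = 1/(13 + m))
g = -29521/72 (g = -(820 + 1/(13 + 23))/2 = -(820 + 1/36)/2 = -½*29521/36 = -29521/72 ≈ -410.01)
F(s) = 2*s*(s + 1/(859 + s)) (F(s) = (s + 1/(859 + s))*(2*s) = 2*s*(s + 1/(859 + s)))
v + F(g) = -3258636 + 2*(-29521/72)*(1 + (-29521/72)² + 859*(-29521/72))/(859 - 29521/72) = -3258636 + 2*(-29521/72)*(1 + 871489441/5184 - 25358539/72)/(32327/72) = -3258636 + 2*(-29521/72)*(72/32327)*(-954320183/5184) = -3258636 + 28172486122343/83791584 = -244873785997081/83791584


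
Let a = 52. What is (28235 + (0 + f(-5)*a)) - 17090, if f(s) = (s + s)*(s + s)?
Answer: 16345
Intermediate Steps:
f(s) = 4*s² (f(s) = (2*s)*(2*s) = 4*s²)
(28235 + (0 + f(-5)*a)) - 17090 = (28235 + (0 + (4*(-5)²)*52)) - 17090 = (28235 + (0 + (4*25)*52)) - 17090 = (28235 + (0 + 100*52)) - 17090 = (28235 + (0 + 5200)) - 17090 = (28235 + 5200) - 17090 = 33435 - 17090 = 16345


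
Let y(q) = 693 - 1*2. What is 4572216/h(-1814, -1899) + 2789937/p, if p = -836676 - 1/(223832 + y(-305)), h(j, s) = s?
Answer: -95566006751310937/39636984170839 ≈ -2411.0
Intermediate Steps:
y(q) = 691 (y(q) = 693 - 2 = 691)
p = -187853005549/224523 (p = -836676 - 1/(223832 + 691) = -836676 - 1/224523 = -187853005549/224523 ≈ -8.3668e+5)
4572216/h(-1814, -1899) + 2789937/p = 4572216/(-1899) + 2789937/(-187853005549/224523) = 4572216*(-1/1899) + 2789937*(-224523/187853005549) = -508024/211 - 626405025051/187853005549 = -95566006751310937/39636984170839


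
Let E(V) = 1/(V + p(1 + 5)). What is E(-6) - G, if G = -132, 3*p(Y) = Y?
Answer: 527/4 ≈ 131.75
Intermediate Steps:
p(Y) = Y/3
E(V) = 1/(2 + V) (E(V) = 1/(V + (1 + 5)/3) = 1/(V + (⅓)*6) = 1/(V + 2) = 1/(2 + V))
E(-6) - G = 1/(2 - 6) - 1*(-132) = 1/(-4) + 132 = -¼ + 132 = 527/4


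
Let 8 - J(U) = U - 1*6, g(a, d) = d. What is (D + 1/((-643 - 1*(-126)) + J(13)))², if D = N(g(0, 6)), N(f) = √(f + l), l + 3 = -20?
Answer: (1 - 516*I*√17)²/266256 ≈ -17.0 - 0.015981*I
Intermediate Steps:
l = -23 (l = -3 - 20 = -23)
J(U) = 14 - U (J(U) = 8 - (U - 1*6) = 8 - (U - 6) = 8 - (-6 + U) = 8 + (6 - U) = 14 - U)
N(f) = √(-23 + f) (N(f) = √(f - 23) = √(-23 + f))
D = I*√17 (D = √(-23 + 6) = √(-17) = I*√17 ≈ 4.1231*I)
(D + 1/((-643 - 1*(-126)) + J(13)))² = (I*√17 + 1/((-643 - 1*(-126)) + (14 - 1*13)))² = (I*√17 + 1/((-643 + 126) + (14 - 13)))² = (I*√17 + 1/(-517 + 1))² = (I*√17 + 1/(-516))² = (I*√17 - 1/516)² = (-1/516 + I*√17)²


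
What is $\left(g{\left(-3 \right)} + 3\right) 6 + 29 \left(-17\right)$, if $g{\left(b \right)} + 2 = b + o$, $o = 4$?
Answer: $-481$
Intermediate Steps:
$g{\left(b \right)} = 2 + b$ ($g{\left(b \right)} = -2 + \left(b + 4\right) = -2 + \left(4 + b\right) = 2 + b$)
$\left(g{\left(-3 \right)} + 3\right) 6 + 29 \left(-17\right) = \left(\left(2 - 3\right) + 3\right) 6 + 29 \left(-17\right) = \left(-1 + 3\right) 6 - 493 = 2 \cdot 6 - 493 = 12 - 493 = -481$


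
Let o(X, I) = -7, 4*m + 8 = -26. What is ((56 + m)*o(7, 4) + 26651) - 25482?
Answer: 1673/2 ≈ 836.50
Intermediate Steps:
m = -17/2 (m = -2 + (1/4)*(-26) = -2 - 13/2 = -17/2 ≈ -8.5000)
((56 + m)*o(7, 4) + 26651) - 25482 = ((56 - 17/2)*(-7) + 26651) - 25482 = ((95/2)*(-7) + 26651) - 25482 = (-665/2 + 26651) - 25482 = 52637/2 - 25482 = 1673/2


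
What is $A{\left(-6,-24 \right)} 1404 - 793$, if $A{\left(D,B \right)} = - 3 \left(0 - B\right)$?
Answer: $-101881$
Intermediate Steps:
$A{\left(D,B \right)} = 3 B$ ($A{\left(D,B \right)} = - 3 \left(- B\right) = 3 B$)
$A{\left(-6,-24 \right)} 1404 - 793 = 3 \left(-24\right) 1404 - 793 = \left(-72\right) 1404 - 793 = -101088 - 793 = -101881$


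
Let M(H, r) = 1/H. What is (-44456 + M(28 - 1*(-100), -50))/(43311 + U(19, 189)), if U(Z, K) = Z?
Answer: -5690367/5546240 ≈ -1.0260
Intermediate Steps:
(-44456 + M(28 - 1*(-100), -50))/(43311 + U(19, 189)) = (-44456 + 1/(28 - 1*(-100)))/(43311 + 19) = (-44456 + 1/(28 + 100))/43330 = (-44456 + 1/128)*(1/43330) = -5690367/128*1/43330 = -5690367/5546240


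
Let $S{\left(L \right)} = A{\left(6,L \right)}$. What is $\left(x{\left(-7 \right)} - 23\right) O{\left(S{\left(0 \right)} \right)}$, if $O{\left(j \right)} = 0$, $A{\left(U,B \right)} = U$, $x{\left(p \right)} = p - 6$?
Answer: $0$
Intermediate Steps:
$x{\left(p \right)} = -6 + p$ ($x{\left(p \right)} = p - 6 = -6 + p$)
$S{\left(L \right)} = 6$
$\left(x{\left(-7 \right)} - 23\right) O{\left(S{\left(0 \right)} \right)} = \left(\left(-6 - 7\right) - 23\right) 0 = \left(-13 - 23\right) 0 = \left(-36\right) 0 = 0$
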